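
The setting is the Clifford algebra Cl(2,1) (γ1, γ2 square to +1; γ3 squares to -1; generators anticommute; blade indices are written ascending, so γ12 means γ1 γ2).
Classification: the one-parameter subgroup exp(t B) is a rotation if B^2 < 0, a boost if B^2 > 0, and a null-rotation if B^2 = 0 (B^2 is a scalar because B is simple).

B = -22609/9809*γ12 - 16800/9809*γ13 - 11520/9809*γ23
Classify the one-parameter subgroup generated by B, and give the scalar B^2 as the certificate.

B^2 term by term: the squares give (-22609/9809)^2*(γ12)^2 + (-16800/9809)^2*(γ13)^2 + (-11520/9809)^2*(γ23)^2 = 511166881/96216481*(-1) + 282240000/96216481*(+1) + 132710400/96216481*(+1) = -1 (each basis 2-blade squares to minus the product of its generators' squares); cross terms between blades sharing an index anticommute and cancel. So B^2 = -1.
Answer: rotation, certificate B^2 = -1. Check the certificate: B^2 = -1, and that sign is decisive whatever form B takes.


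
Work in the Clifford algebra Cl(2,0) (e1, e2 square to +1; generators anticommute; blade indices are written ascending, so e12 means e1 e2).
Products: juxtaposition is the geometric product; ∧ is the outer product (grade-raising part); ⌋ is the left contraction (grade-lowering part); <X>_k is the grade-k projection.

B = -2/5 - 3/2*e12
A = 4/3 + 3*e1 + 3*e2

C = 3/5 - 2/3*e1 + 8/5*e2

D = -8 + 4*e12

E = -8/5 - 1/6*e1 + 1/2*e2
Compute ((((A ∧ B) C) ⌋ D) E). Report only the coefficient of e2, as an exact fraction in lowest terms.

step 1: -8/15 - 6/5*e1 - 6/5*e2 - 2*e12
step 2: -36/25 - 802/225*e1 - 218/75*e2 - 98/25*e12
step 3: 136/5 + 872/75*e1 - 3208/225*e2 - 144/25*e12
step 4: -3944/75 - 3252/125*e1 + 39884/1125*e2 + 42704/3375*e12
Answer: 39884/1125


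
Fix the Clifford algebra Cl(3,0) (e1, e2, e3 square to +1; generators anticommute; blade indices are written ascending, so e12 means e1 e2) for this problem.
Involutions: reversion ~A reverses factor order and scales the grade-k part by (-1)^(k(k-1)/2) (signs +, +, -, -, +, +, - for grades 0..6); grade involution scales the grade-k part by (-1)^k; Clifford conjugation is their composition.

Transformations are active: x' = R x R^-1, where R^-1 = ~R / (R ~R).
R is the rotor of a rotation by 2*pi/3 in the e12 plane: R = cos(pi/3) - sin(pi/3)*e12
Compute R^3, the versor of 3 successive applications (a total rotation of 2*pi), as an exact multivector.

Half-angle bookkeeping: 3 applications in e12 add up to rotor phase 3*pi/3 = pi, so R^3 = cos(pi) - sin(pi)*e12.
cos(pi) = -1 and sin(pi) = 0, so R^3 = -1. The total rotation 2*pi is 1 full turn, so every vector returns to itself, yet the rotor is -1, on the OTHER sheet of the double cover (an odd number of 2*pi turns).
Answer: -1


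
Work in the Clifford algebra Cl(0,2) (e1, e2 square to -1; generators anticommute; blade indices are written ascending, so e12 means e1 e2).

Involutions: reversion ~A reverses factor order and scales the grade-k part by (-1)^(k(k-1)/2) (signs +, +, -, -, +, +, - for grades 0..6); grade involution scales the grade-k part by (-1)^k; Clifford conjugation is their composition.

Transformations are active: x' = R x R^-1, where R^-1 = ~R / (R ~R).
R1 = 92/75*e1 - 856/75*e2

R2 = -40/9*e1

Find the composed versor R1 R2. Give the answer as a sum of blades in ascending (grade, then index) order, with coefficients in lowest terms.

Distribute over the terms of R2 (each basis-blade product reordered to ascending indices, repeated generators contracted through their squares):
R1 (-40/9*e1) = 736/135 - 6848/135*e12
Answer: 736/135 - 6848/135*e12


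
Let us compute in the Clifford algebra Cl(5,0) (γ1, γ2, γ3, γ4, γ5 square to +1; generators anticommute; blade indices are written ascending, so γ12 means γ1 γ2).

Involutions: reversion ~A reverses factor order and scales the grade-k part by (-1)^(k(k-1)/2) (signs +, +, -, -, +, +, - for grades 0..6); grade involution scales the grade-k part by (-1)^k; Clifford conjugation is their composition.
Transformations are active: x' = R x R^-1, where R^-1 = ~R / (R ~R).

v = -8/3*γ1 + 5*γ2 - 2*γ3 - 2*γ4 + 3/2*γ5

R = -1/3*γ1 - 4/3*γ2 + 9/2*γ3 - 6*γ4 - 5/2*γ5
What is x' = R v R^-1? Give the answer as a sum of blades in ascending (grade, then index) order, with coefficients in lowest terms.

~R = -1/3*γ1 - 4/3*γ2 + 9/2*γ3 - 6*γ4 - 5/2*γ5, and R ~R = 1159/18, so R^-1 = ~R / (1159/18).
R v = -235/36 - 47/9*γ12 + 38/3*γ13 - 46/3*γ14 - 43/6*γ15 - 119/6*γ23 + 98/3*γ24 + 21/2*γ25 - 21*γ34 + 7/4*γ35 - 14*γ45
Answer: 3169/1159*γ1 - 16445/3477*γ2 + 2521/2318*γ3 + 3728/1159*γ4 - 1151/1159*γ5


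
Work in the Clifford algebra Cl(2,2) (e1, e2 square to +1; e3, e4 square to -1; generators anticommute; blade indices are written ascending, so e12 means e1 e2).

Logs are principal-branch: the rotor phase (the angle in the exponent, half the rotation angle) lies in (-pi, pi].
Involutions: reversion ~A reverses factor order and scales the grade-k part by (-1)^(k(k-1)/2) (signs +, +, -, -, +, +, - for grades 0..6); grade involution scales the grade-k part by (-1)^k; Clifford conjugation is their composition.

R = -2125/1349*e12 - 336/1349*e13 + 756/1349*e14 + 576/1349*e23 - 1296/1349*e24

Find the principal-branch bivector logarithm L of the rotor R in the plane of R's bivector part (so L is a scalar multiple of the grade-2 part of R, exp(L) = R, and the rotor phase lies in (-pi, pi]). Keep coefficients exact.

The scalar part of R is 0, so the principal-branch rotor phase is pinned; divide the bivector part by its sine to get the unit plane — L is the phase times that plane.
Concretely: cos(phase) = 0 gives phase = ±pi/2, and since phase/sin(phase) is even the sign is immaterial: L = (phase/sin(phase)) * <R>_2 = (pi/2) * <R>_2.
Answer: -2125*pi/2698*e12 - 168*pi/1349*e13 + 378*pi/1349*e14 + 288*pi/1349*e23 - 648*pi/1349*e24


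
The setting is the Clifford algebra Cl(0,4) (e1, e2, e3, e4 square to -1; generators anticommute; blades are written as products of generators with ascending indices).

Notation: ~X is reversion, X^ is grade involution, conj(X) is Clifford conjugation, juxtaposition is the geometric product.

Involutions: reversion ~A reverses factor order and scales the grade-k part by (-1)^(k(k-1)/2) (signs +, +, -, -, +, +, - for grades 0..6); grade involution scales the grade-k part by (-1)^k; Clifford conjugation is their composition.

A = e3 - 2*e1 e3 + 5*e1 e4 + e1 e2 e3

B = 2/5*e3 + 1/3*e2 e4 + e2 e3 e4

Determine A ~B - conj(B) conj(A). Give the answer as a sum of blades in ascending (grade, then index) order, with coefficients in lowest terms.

first term: -2/5 + 4/5*e1 - 31/15*e1 e2 + e1 e4 - e2 e4 + 5*e1 e2 e3 + 2*e1 e2 e4 - 7/3*e1 e3 e4 + 1/3*e2 e3 e4 - 2/3*e1 e2 e3 e4
second term: -2/5 - 4/5*e1 - 19/15*e1 e2 + e1 e4 - e2 e4 - 5*e1 e2 e3 - 2*e1 e2 e4 - 5/3*e1 e3 e4 - 1/3*e2 e3 e4 + 2/3*e1 e2 e3 e4
Answer: 8/5*e1 - 4/5*e1 e2 + 10*e1 e2 e3 + 4*e1 e2 e4 - 2/3*e1 e3 e4 + 2/3*e2 e3 e4 - 4/3*e1 e2 e3 e4


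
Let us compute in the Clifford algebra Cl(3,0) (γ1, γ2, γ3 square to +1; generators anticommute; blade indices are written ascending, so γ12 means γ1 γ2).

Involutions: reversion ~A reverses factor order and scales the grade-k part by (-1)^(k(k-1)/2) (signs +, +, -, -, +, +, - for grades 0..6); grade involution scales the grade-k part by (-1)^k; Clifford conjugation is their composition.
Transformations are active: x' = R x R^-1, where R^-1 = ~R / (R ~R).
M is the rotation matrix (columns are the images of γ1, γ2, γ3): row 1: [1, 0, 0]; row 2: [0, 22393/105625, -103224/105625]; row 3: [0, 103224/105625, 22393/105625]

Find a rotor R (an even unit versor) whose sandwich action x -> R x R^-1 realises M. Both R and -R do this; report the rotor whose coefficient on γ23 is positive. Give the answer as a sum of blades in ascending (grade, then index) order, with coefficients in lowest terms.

Method: write R = a + b12*γ12 + b13*γ13 + b23*γ23 with a^2 + b12^2 + b13^2 + b23^2 = 1 (so R^-1 = ~R). Expanding the columns R e_j ~R gives tr M = 4a^2 - 1 and, from the antisymmetric part, M21 - M12 = -4a*b12, M13 - M31 = 4a*b13, M32 - M23 = -4a*b23.
Here tr M = 150411/105625, so a^2 = (1 + tr M)/4 = 64009/105625 and a = ±253/325. Taking a = 253/325: M21 - M12 = 0, M13 - M31 = 0, M32 - M23 = 206448/105625, giving b12 = 0, b13 = 0, b23 = -204/325, i.e. R = 253/325 - 204/325*γ23.
Its γ23 coefficient is negative, so report the other preimage -R.
Answer: -253/325 + 204/325*γ23. Sheet selection: the two-to-one cover makes ±R indistinguishable at the matrix level (trace 150411/105625), so uniqueness comes from the required sign on γ23.


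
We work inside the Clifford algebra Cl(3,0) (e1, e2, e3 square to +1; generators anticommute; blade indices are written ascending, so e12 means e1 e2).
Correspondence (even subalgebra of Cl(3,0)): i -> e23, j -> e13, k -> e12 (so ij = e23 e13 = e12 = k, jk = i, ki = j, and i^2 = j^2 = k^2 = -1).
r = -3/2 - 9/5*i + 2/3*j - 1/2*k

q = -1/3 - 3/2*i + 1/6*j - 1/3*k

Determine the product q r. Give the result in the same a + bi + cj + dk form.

In blades: q = -1/3 - 1/3*e12 + 1/6*e13 - 3/2*e23, r = -3/2 - 1/2*e12 + 2/3*e13 - 9/5*e23.
Distribute q over r term by term (generator squares from the signature, products reordered to ascending indices): (-1/3)*r = 1/2 + 1/6*e12 - 2/9*e13 + 3/5*e23; (-1/3*e12)*r = -1/6 + 1/2*e12 + 3/5*e13 + 2/9*e23; (1/6*e13)*r = -1/9 + 3/10*e12 - 1/4*e13 - 1/12*e23; (-3/2*e23)*r = -27/10 - e12 - 3/4*e13 + 9/4*e23.
Sum: -223/90 - 1/30*e12 - 28/45*e13 + 269/90*e23; translating back through the correspondence:
Answer: -223/90 + 269/90*i - 28/45*j - 1/30*k


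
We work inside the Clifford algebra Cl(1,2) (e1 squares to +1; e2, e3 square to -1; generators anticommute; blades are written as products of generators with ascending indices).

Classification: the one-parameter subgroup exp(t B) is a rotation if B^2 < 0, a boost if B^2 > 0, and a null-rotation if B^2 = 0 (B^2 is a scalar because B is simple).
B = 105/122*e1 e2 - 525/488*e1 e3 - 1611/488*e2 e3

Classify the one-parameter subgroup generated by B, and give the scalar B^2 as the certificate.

B^2 term by term: the squares give (105/122)^2*(e1 e2)^2 + (-525/488)^2*(e1 e3)^2 + (-1611/488)^2*(e2 e3)^2 = 11025/14884*(+1) + 275625/238144*(+1) + 2595321/238144*(-1) = -9 (each basis 2-blade squares to minus the product of its generators' squares); cross terms between blades sharing an index anticommute and cancel. So B^2 = -9.
Answer: rotation, certificate B^2 = -9. No conjugation can change B^2 = -9; the sign gives the class.


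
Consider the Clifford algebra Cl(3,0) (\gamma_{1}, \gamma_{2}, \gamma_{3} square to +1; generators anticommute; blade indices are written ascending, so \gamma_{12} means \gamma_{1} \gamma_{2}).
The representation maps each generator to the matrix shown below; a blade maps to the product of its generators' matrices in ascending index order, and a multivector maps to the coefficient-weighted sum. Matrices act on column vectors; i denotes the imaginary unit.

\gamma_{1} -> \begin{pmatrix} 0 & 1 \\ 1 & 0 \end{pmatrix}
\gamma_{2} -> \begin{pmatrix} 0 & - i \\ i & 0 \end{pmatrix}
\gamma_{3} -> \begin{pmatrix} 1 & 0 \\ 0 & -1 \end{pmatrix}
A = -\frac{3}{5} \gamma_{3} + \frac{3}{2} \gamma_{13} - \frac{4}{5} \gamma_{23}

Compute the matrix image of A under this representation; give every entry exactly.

Bivector images (products of the table entries): rho(\gamma_{13}) = rho(\gamma_{1})rho(\gamma_{3}) = \begin{pmatrix} 0 & -1 \\ 1 & 0 \end{pmatrix}; rho(\gamma_{23}) = rho(\gamma_{2})rho(\gamma_{3}) = \begin{pmatrix} 0 & i \\ i & 0 \end{pmatrix}.
M = (-\frac{3}{5})*rho(\gamma_{3}) + (\frac{3}{2})*rho(\gamma_{13}) + (-\frac{4}{5})*rho(\gamma_{23}), summed entrywise:
Answer: \begin{pmatrix} - \frac{3}{5} & - \frac{3}{2} - \frac{4 i}{5} \\ \frac{3}{2} - \frac{4 i}{5} & \frac{3}{5} \end{pmatrix}


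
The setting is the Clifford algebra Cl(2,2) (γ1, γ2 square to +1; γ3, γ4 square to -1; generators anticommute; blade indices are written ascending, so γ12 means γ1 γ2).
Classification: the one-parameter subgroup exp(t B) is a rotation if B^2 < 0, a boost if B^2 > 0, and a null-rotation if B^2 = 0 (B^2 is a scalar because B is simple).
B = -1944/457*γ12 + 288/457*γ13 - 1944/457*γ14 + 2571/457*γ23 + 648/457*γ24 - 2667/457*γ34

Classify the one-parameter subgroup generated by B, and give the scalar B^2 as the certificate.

B^2 term by term: the squares give (-1944/457)^2*(γ12)^2 + (288/457)^2*(γ13)^2 + (-1944/457)^2*(γ14)^2 + (2571/457)^2*(γ23)^2 + (648/457)^2*(γ24)^2 + (-2667/457)^2*(γ34)^2 = 3779136/208849*(-1) + 82944/208849*(+1) + 3779136/208849*(+1) + 6610041/208849*(+1) + 419904/208849*(+1) + 7112889/208849*(-1) = 0 (each basis 2-blade squares to minus the product of its generators' squares); cross terms between blades sharing an index anticommute and cancel; the commuting (index-disjoint) pairs give grade-4 terms 2*c*c'*(blade product), which cancel blade by blade — γ1234: 10369296/208849 - 373248/208849 - 9996048/208849 = 0 — confirming B is simple. So B^2 = 0.
Answer: null-rotation, certificate B^2 = 0. Key observation: B^2 = 0 is a conjugation invariant, so its sign decides the class regardless of the surface form of B.


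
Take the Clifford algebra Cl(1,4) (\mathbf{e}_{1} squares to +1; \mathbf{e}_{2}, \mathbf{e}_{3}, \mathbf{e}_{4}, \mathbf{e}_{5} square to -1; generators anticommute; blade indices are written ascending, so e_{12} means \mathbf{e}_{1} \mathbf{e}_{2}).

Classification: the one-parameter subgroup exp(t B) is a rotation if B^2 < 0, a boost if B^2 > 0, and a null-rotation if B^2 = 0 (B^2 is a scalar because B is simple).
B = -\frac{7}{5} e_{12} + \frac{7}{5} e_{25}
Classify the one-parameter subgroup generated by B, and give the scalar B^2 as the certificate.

B^2 term by term: the squares give (-\frac{7}{5})^2*(e_{12})^2 + (\frac{7}{5})^2*(e_{25})^2 = \frac{49}{25}*(+1) + \frac{49}{25}*(-1) = 0 (each basis 2-blade squares to minus the product of its generators' squares); cross terms between blades sharing an index anticommute and cancel. So B^2 = 0.
Answer: null-rotation, certificate B^2 = 0. No conjugation can change B^2 = 0; the sign gives the class.


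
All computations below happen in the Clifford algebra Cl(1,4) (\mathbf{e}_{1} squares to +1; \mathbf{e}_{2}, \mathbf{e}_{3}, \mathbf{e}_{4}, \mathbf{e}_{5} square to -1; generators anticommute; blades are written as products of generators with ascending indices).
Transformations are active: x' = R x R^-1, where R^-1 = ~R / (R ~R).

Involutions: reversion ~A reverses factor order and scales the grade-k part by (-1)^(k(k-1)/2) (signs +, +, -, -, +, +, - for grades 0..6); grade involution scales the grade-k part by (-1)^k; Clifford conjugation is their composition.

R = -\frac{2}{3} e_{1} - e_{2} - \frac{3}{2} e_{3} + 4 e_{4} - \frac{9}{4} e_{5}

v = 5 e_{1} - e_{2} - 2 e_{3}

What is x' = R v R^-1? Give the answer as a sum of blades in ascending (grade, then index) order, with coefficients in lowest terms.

~R = -\frac{2}{3} e_{1} - e_{2} - \frac{3}{2} e_{3} + 4 e_{4} - \frac{9}{4} e_{5}, and R ~R = -\frac{3437}{144}, so R^-1 = ~R / (-\frac{3437}{144}).
R v = -\frac{22}{3} + \frac{17}{3} e_{1} e_{2} + \frac{53}{6} e_{1} e_{3} - 20 e_{1} e_{4} + \frac{45}{4} e_{1} e_{5} + \frac{1}{2} e_{2} e_{3} + 4 e_{2} e_{4} - \frac{9}{4} e_{2} e_{5} + 8 e_{3} e_{4} - \frac{9}{2} e_{3} e_{5}
Answer: -\frac{18593}{3437} e_{1} + \frac{1325}{3437} e_{2} + \frac{3706}{3437} e_{3} + \frac{8448}{3437} e_{4} - \frac{4752}{3437} e_{5}


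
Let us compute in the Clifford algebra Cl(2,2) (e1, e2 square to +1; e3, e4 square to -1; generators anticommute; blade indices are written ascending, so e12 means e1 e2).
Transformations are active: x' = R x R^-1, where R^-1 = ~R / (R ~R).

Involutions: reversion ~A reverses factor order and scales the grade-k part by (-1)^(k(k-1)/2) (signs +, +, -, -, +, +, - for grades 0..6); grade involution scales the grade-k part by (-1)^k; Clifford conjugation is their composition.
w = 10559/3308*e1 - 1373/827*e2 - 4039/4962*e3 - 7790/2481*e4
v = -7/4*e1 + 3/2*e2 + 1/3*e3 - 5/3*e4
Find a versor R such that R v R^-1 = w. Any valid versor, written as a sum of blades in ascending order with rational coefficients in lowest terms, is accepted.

Sketch: the shared square 349/144 makes R = v + w = 2385/1654*e1 - 265/1654*e2 - 795/1654*e3 - 3975/827*e4 the natural versor; its sandwich fixes that direction, negates (v - w)/2, and sends v to w.
Answer: 2385/1654*e1 - 265/1654*e2 - 795/1654*e3 - 3975/827*e4


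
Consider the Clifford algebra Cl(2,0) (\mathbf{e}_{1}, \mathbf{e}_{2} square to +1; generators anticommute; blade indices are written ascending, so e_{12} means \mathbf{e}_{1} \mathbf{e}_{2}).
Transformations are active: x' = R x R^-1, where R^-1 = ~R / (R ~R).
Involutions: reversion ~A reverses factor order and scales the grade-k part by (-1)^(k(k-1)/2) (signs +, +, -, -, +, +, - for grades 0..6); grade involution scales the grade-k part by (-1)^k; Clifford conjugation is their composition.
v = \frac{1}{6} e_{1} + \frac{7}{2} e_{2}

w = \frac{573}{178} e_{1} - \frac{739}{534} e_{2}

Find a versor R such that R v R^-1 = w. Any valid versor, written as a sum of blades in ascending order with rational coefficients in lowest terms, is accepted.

Since q(v) = q(w) = \frac{221}{18}, the sum R = v + w = \frac{904}{267} e_{1} + \frac{565}{267} e_{2} does the job whenever invertible.
Answer: \frac{904}{267} e_{1} + \frac{565}{267} e_{2}


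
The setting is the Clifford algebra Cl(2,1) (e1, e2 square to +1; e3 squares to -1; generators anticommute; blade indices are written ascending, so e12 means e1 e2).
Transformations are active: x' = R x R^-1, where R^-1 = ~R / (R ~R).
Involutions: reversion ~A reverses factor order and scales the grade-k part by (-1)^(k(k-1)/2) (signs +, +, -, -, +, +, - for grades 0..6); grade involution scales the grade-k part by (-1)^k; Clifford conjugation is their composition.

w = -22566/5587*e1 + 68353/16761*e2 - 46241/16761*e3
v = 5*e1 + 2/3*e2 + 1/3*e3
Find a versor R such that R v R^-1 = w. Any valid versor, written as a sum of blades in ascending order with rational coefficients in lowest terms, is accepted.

Here q(v) = q(w) = 76/3; the classical choice R = v + w = 5369/5587*e1 + 26509/5587*e2 - 40654/16761*e3 then realises v -> w under the sandwich.
Answer: 5369/5587*e1 + 26509/5587*e2 - 40654/16761*e3


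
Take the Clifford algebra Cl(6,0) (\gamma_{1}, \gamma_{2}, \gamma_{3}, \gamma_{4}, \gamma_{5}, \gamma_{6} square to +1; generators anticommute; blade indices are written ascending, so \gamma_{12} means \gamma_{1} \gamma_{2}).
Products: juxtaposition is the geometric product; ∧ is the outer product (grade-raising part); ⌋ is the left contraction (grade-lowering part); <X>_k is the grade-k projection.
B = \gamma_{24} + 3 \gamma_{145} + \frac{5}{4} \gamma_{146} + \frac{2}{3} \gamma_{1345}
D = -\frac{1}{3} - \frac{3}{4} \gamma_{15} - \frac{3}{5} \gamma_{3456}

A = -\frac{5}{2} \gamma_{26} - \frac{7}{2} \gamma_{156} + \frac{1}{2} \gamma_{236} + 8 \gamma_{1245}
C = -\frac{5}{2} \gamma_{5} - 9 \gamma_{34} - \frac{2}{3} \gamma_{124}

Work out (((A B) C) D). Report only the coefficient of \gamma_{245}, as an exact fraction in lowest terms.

step 1: 24 \gamma_{2} - 8 \gamma_{15} + \frac{16}{3} \gamma_{23} - \frac{35}{8} \gamma_{45} + 8 \gamma_{46} + \frac{25}{8} \gamma_{124} + 10 \gamma_{256} + \frac{11}{6} \gamma_{346} + \frac{5}{8} \gamma_{1234} - \frac{32}{3} \gamma_{12456} + \frac{1}{6} \gamma_{123456}
step 2: \frac{25}{12} + 20 \gamma_{1} + \frac{5}{12} \gamma_{3} + \frac{175}{16} \gamma_{4} + \frac{33}{2} \gamma_{6} + \frac{45}{8} \gamma_{12} + 16 \gamma_{14} - 48 \gamma_{24} - 60 \gamma_{25} + 25 \gamma_{26} - \frac{315}{8} \gamma_{35} + 72 \gamma_{36} - \frac{64}{9} \gamma_{56} + \frac{225}{8} \gamma_{123} - \frac{35}{12} \gamma_{125} + \frac{16}{3} \gamma_{126} + \frac{32}{9} \gamma_{134} - 216 \gamma_{234} - \frac{40}{3} \gamma_{235} - \frac{16}{3} \gamma_{245} + \frac{1}{9} \gamma_{356} + 20 \gamma_{456} + \frac{11}{9} \gamma_{1236} - \frac{125}{16} \gamma_{1245} - \frac{80}{3} \gamma_{1246} + \frac{3}{2} \gamma_{1256} + 72 \gamma_{1345} + \frac{20}{3} \gamma_{1456} + \frac{55}{12} \gamma_{3456} - \frac{25}{16} \gamma_{12345} + \frac{5}{12} \gamma_{12346} - 96 \gamma_{12356} - 90 \gamma_{23456}
step 3: -\frac{31}{9} - \frac{20}{3} \gamma_{1} + \frac{899}{16} \gamma_{2} - \frac{437}{36} \gamma_{3} - \frac{859}{240} \gamma_{4} - 15 \gamma_{5} - \frac{11}{2} \gamma_{6} + \frac{345}{8} \gamma_{12} + \frac{817}{32} \gamma_{13} - \frac{16}{3} \gamma_{14} - \frac{25}{16} \gamma_{15} + \frac{568}{15} \gamma_{16} + \frac{649}{64} \gamma_{24} + \frac{775}{32} \gamma_{25} - \frac{227}{24} \gamma_{26} + \frac{746}{15} \gamma_{34} + \frac{105}{8} \gamma_{35} - 24 \gamma_{36} + \frac{276}{5} \gamma_{45} + \frac{149}{8} \gamma_{46} + \frac{64}{27} \gamma_{56} - \frac{155}{8} \gamma_{123} - \frac{308}{5} \gamma_{124} + \frac{13}{18} \gamma_{125} - \frac{391}{144} \gamma_{126} - \frac{32}{27} \gamma_{134} + \frac{5}{16} \gamma_{135} - \frac{1}{12} \gamma_{136} + \frac{525}{64} \gamma_{145} - 15 \gamma_{146} - \frac{1229}{120} \gamma_{156} + \frac{4683}{64} \gamma_{234} - \frac{4795}{288} \gamma_{235} - \frac{376}{5} \gamma_{236} + \frac{16}{9} \gamma_{245} + 8 \gamma_{246} - \frac{628}{5} \gamma_{256} + \frac{217}{30} \gamma_{345} + \frac{2819}{432} \gamma_{356} - \frac{83}{12} \gamma_{456} + \frac{9}{10} \gamma_{1234} + 16 \gamma_{1235} - \frac{2201}{432} \gamma_{1236} + \frac{3147}{80} \gamma_{1245} + \frac{80}{9} \gamma_{1246} + \frac{73}{4} \gamma_{1256} - 24 \gamma_{1345} + \frac{55}{16} \gamma_{1346} + \frac{318}{5} \gamma_{1356} - \frac{20}{9} \gamma_{1456} + 15 \gamma_{2345} + 36 \gamma_{2346} - \frac{1783}{60} \gamma_{2356} + 20 \gamma_{2456} - \frac{25}{9} \gamma_{3456} - \frac{37987}{240} \gamma_{12345} + \frac{622}{9} \gamma_{12346} + 32 \gamma_{12356} - \frac{135}{8} \gamma_{12456} - 12 \gamma_{13456} + \frac{485}{16} \gamma_{23456} - \frac{27}{8} \gamma_{123456}
Answer: \frac{16}{9}


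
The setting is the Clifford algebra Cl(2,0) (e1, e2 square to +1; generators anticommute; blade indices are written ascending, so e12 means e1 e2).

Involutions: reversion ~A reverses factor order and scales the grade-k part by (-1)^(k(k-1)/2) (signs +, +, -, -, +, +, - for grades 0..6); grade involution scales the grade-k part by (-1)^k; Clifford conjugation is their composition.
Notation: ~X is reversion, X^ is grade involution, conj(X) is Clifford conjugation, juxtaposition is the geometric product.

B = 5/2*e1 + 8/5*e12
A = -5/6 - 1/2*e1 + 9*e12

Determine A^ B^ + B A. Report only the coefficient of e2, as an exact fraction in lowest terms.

first term: -313/20 + 25/12*e1 + 233/10*e2 - 4/3*e12
second term: -313/20 - 25/12*e1 + 233/10*e2 - 4/3*e12
Answer: 233/5


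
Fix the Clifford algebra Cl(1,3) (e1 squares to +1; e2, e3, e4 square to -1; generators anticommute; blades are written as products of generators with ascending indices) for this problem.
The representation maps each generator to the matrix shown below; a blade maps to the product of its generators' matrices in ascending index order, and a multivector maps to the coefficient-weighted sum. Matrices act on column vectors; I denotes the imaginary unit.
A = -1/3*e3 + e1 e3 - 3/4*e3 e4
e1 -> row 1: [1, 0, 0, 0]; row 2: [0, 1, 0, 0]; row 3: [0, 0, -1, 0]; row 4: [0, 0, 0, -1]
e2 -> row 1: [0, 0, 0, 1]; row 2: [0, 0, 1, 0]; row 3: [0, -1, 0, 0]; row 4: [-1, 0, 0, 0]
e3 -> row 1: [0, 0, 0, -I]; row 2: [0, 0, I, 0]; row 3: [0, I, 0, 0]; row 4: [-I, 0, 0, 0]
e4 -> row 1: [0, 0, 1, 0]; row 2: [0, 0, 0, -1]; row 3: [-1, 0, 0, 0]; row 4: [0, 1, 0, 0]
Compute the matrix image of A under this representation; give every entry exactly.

Bivector images (products of the table entries): rho(e1 e3) = rho(e1)rho(e3) = row 1: [0, 0, 0, -I]; row 2: [0, 0, I, 0]; row 3: [0, -I, 0, 0]; row 4: [I, 0, 0, 0]; rho(e3 e4) = rho(e3)rho(e4) = row 1: [0, -I, 0, 0]; row 2: [-I, 0, 0, 0]; row 3: [0, 0, 0, -I]; row 4: [0, 0, -I, 0].
M = (-1/3)*rho(e3) + (1)*rho(e1 e3) + (-3/4)*rho(e3 e4), summed entrywise:
Answer: row 1: [0, 3*I/4, 0, -2*I/3]; row 2: [3*I/4, 0, 2*I/3, 0]; row 3: [0, -4*I/3, 0, 3*I/4]; row 4: [4*I/3, 0, 3*I/4, 0]


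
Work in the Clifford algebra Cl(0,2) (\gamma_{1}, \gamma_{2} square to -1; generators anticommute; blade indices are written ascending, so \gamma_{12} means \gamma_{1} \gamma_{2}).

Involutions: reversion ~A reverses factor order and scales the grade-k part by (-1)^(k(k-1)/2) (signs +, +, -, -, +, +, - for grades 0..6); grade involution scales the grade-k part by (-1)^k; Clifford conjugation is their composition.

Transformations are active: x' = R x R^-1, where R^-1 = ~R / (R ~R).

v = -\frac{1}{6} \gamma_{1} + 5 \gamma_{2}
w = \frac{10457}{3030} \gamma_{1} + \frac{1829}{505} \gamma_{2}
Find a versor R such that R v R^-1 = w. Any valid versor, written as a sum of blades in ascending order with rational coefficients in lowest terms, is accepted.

Why this works: both vectors square to -\frac{901}{36}, so q(v) = q(w) and R = v + w = \frac{4976}{1515} \gamma_{1} + \frac{4354}{505} \gamma_{2} carries v to w — its own direction survives, the complement (v - w)/2 flips.
Answer: \frac{4976}{1515} \gamma_{1} + \frac{4354}{505} \gamma_{2}


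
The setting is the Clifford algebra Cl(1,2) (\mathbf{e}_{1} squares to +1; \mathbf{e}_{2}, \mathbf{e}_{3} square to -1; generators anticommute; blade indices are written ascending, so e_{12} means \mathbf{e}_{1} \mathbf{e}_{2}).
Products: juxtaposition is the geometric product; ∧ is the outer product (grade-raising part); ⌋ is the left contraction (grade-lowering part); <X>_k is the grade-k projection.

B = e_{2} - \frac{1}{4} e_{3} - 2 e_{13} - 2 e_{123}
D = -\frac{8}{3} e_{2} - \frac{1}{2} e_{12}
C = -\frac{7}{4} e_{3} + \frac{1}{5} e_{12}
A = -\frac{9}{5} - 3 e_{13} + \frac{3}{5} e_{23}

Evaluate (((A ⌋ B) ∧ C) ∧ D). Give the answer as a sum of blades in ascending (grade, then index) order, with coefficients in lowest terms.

step 1: 6 + \frac{6}{5} e_{1} - \frac{39}{5} e_{2} + \frac{9}{20} e_{3} + \frac{18}{5} e_{13} + \frac{18}{5} e_{123}
step 2: -\frac{21}{2} e_{3} + \frac{6}{5} e_{12} - \frac{21}{10} e_{13} + \frac{273}{20} e_{23} + \frac{9}{100} e_{123}
step 3: -28 e_{23} - \frac{7}{20} e_{123}
Answer: -28 e_{23} - \frac{7}{20} e_{123}


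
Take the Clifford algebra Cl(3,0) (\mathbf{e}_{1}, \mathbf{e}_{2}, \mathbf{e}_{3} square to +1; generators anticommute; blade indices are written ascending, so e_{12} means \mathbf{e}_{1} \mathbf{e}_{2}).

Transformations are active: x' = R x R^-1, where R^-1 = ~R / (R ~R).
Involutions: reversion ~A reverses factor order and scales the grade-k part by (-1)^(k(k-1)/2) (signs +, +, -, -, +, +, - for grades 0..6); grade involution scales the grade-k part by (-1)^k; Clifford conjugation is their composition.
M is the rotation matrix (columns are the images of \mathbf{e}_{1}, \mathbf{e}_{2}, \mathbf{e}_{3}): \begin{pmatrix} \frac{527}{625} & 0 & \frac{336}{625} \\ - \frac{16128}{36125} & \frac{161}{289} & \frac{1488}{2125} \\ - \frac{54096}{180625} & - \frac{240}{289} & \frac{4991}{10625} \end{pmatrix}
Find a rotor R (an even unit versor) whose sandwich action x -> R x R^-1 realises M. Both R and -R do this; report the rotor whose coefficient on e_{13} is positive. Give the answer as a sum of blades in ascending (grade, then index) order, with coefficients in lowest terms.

Method: write R = a + b12*e_{12} + b13*e_{13} + b23*e_{23} with a^2 + b12^2 + b13^2 + b23^2 = 1 (so R^-1 = ~R). Expanding the columns R e_j ~R gives tr M = 4a^2 - 1 and, from the antisymmetric part, M21 - M12 = -4a*b12, M13 - M31 = 4a*b13, M32 - M23 = -4a*b23.
Here tr M = \frac{13511}{7225}, so a^2 = (1 + tr M)/4 = \frac{5184}{7225} and a = ±\frac{72}{85}. Taking a = \frac{72}{85}: M21 - M12 = -\frac{16128}{36125}, M13 - M31 = \frac{6048}{7225}, M32 - M23 = -\frac{55296}{36125}, giving b12 = \frac{56}{425}, b13 = \frac{21}{85}, b23 = \frac{192}{425}, i.e. R = \frac{72}{85} + \frac{56}{425} e_{12} + \frac{21}{85} e_{13} + \frac{192}{425} e_{23}.
Its e_{13} coefficient is already positive.
Answer: \frac{72}{85} + \frac{56}{425} e_{12} + \frac{21}{85} e_{13} + \frac{192}{425} e_{23}. Note: both R and -R realise this M (trace \frac{13511}{7225}); the covering map identifies them, and the e_{13}-coefficient sign is the tie-breaker.


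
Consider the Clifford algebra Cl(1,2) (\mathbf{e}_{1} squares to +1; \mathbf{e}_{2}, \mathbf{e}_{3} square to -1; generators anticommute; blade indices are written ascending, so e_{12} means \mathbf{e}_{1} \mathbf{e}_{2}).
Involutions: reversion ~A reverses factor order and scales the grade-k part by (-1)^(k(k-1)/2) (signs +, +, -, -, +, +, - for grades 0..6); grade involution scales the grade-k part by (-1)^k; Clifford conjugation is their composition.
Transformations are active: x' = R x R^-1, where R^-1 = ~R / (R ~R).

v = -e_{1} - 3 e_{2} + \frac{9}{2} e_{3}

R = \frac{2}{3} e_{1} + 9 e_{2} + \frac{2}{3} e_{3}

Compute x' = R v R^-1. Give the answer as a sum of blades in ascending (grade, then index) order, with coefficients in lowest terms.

~R = \frac{2}{3} e_{1} + 9 e_{2} + \frac{2}{3} e_{3}, and R ~R = -81, so R^-1 = ~R / (-81).
R v = \frac{70}{3} + 7 e_{12} + \frac{11}{3} e_{13} + \frac{85}{2} e_{23}
Answer: \frac{449}{729} e_{1} - \frac{59}{27} e_{2} - \frac{7121}{1458} e_{3}


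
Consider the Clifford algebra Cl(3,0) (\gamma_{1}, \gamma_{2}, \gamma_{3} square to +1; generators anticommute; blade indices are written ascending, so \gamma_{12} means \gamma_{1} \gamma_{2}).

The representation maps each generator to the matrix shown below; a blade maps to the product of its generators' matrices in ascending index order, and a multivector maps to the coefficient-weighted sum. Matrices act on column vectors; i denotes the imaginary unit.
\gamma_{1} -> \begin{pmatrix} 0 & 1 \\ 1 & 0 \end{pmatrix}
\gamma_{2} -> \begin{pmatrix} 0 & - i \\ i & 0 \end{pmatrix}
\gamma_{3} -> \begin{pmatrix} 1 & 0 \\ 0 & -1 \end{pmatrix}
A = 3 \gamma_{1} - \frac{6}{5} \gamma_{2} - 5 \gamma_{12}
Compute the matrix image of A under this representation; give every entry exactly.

Bivector images (products of the table entries): rho(\gamma_{12}) = rho(\gamma_{1})rho(\gamma_{2}) = \begin{pmatrix} i & 0 \\ 0 & - i \end{pmatrix}.
M = (3)*rho(\gamma_{1}) + (-\frac{6}{5})*rho(\gamma_{2}) + (-5)*rho(\gamma_{12}), summed entrywise:
Answer: \begin{pmatrix} - 5 i & 3 + \frac{6 i}{5} \\ 3 - \frac{6 i}{5} & 5 i \end{pmatrix}


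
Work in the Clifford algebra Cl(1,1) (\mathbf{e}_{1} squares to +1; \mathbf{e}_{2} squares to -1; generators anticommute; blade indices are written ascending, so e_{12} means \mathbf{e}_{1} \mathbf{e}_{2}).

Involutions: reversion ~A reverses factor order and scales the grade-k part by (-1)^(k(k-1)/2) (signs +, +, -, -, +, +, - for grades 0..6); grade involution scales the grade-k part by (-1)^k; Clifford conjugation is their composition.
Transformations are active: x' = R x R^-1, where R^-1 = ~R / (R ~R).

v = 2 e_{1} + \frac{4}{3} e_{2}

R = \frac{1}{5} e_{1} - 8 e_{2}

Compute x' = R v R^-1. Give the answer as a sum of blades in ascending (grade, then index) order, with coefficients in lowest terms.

~R = \frac{1}{5} e_{1} - 8 e_{2}, and R ~R = -\frac{1599}{25}, so R^-1 = ~R / (-\frac{1599}{25}).
R v = \frac{166}{15} + \frac{244}{15} e_{12}
Answer: -\frac{9926}{4797} e_{1} + \frac{6884}{4797} e_{2}


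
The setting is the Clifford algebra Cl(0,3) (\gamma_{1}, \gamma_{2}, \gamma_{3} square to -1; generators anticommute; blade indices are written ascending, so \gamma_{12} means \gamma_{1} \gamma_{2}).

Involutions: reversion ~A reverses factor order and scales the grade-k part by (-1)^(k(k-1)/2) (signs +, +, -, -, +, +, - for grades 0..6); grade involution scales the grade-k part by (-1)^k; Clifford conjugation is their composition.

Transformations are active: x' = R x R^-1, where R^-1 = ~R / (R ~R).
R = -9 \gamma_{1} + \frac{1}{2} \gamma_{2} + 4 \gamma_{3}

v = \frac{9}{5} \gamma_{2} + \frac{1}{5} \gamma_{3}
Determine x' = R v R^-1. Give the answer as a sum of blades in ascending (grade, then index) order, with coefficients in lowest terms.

~R = -9 \gamma_{1} + \frac{1}{2} \gamma_{2} + 4 \gamma_{3}, and R ~R = -\frac{389}{4}, so R^-1 = ~R / (-\frac{389}{4}).
R v = -\frac{17}{10} - \frac{81}{5} \gamma_{12} - \frac{9}{5} \gamma_{13} - \frac{71}{10} \gamma_{23}
Answer: -\frac{612}{1945} \gamma_{1} - \frac{3467}{1945} \gamma_{2} - \frac{117}{1945} \gamma_{3}


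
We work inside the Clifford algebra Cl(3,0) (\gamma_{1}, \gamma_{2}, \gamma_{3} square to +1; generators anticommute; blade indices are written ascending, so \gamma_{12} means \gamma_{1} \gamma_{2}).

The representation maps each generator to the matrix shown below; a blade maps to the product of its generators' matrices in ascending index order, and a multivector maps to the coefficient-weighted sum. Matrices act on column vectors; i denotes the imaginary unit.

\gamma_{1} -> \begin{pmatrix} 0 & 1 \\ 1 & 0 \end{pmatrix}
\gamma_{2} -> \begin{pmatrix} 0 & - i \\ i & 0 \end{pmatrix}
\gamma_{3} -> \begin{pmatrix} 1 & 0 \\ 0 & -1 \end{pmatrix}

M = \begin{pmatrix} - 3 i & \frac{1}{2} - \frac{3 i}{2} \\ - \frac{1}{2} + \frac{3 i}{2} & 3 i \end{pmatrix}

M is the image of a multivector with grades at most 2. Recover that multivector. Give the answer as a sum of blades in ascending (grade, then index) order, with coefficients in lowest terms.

Method: 1, rho(\gamma_{1}), rho(\gamma_{2}), rho(\gamma_{3}) form a trace-orthogonal basis of the 2x2 complex matrices (tr(X Y) = 2 if X = Y, else 0), so M = m0*1 + m1*rho(\gamma_{1}) + m2*rho(\gamma_{2}) + m3*rho(\gamma_{3}) with m0 = tr(M)/2 = 0, m1 = tr(M rho(\gamma_{1}))/2 = 0, m2 = tr(M rho(\gamma_{2}))/2 = \frac{3}{2} + \frac{i}{2}, m3 = tr(M rho(\gamma_{3}))/2 = - 3 i.
Multiplying table entries, the bivector images are rho(\gamma_{12}) = i*rho(\gamma_{3}), rho(\gamma_{13}) = -i*rho(\gamma_{2}), rho(\gamma_{23}) = i*rho(\gamma_{1}); with real blade coefficients the real parts of m0..m3 are the coefficients of 1, \gamma_{1}, \gamma_{2}, \gamma_{3} and the imaginary parts give the bivectors (\gamma_{23}: Im m1, \gamma_{13}: -Im m2, \gamma_{12}: Im m3).
Answer: \frac{3}{2} \gamma_{2} - 3 \gamma_{12} - \frac{1}{2} \gamma_{13}


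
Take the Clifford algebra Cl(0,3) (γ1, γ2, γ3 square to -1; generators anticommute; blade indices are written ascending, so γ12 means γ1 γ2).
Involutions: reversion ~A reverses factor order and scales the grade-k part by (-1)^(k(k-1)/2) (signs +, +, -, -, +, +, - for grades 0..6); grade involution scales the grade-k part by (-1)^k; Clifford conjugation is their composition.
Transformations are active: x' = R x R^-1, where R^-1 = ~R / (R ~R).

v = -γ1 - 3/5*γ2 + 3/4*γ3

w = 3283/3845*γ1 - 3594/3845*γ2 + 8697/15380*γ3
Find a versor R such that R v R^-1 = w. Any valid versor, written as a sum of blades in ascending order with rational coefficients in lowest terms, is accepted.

Construction: equal norms (both -769/400) license R = v + w = -562/3845*γ1 - 5901/3845*γ2 + 5058/3845*γ3 — nothing changes along that direction, while (v - w)/2 changes sign, so v maps onto w.
Answer: -562/3845*γ1 - 5901/3845*γ2 + 5058/3845*γ3


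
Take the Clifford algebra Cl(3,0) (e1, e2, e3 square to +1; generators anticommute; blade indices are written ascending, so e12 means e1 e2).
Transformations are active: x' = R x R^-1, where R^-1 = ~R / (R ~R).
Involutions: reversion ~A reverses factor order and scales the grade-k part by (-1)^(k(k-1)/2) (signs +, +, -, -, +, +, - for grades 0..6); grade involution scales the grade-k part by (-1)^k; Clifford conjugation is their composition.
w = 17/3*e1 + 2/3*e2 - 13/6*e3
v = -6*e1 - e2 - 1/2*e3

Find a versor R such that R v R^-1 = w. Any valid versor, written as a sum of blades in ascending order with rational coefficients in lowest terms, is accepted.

Take R = v + w = -1/3*e1 - 1/3*e2 - 8/3*e3. Because q(v) = q(w) = 149/4, conjugation by R sends v exactly to w.
Answer: -1/3*e1 - 1/3*e2 - 8/3*e3


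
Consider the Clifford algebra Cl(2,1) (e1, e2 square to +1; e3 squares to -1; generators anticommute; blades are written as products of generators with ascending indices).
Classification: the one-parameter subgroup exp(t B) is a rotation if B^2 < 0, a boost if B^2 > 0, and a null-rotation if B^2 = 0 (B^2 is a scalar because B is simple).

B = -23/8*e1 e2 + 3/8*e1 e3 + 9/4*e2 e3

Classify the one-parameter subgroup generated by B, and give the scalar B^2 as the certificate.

B^2 term by term: the squares give (-23/8)^2*(e1 e2)^2 + (3/8)^2*(e1 e3)^2 + (9/4)^2*(e2 e3)^2 = 529/64*(-1) + 9/64*(+1) + 81/16*(+1) = -49/16 (each basis 2-blade squares to minus the product of its generators' squares); cross terms between blades sharing an index anticommute and cancel. So B^2 = -49/16.
Answer: rotation, certificate B^2 = -49/16. Note: conjugating B changes its blade decomposition but never the scalar B^2 = -49/16, whose sign settles the classification.


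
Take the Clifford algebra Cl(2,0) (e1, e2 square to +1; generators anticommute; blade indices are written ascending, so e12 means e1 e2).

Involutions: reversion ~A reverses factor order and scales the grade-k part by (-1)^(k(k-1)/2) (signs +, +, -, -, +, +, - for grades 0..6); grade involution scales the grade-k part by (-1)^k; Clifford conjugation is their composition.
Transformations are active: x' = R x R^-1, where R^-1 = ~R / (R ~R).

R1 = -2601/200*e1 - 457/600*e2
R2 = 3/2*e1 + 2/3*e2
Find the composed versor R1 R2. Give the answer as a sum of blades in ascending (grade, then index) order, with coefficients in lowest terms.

Distribute over the terms of R1 (each basis-blade product reordered to ascending indices, repeated generators contracted through their squares):
(-2601/200*e1) R2 = -7803/400 - 867/100*e12
(-457/600*e2) R2 = -457/900 + 457/400*e12
Summing the partial products and collecting blades:
Answer: -14411/720 - 3011/400*e12


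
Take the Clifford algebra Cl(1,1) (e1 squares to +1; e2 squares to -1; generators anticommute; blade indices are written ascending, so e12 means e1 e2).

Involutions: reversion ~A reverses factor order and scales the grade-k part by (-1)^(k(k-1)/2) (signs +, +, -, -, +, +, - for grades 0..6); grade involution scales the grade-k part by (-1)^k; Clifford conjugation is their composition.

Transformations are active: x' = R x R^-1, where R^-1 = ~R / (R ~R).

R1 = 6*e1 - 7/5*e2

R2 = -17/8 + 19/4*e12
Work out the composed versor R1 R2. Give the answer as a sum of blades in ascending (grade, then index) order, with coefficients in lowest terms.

Distribute over the terms of R1 (each basis-blade product reordered to ascending indices, repeated generators contracted through their squares):
(6*e1) R2 = -51/4*e1 + 57/2*e2
(-7/5*e2) R2 = -133/20*e1 + 119/40*e2
Summing the partial products and collecting blades:
Answer: -97/5*e1 + 1259/40*e2


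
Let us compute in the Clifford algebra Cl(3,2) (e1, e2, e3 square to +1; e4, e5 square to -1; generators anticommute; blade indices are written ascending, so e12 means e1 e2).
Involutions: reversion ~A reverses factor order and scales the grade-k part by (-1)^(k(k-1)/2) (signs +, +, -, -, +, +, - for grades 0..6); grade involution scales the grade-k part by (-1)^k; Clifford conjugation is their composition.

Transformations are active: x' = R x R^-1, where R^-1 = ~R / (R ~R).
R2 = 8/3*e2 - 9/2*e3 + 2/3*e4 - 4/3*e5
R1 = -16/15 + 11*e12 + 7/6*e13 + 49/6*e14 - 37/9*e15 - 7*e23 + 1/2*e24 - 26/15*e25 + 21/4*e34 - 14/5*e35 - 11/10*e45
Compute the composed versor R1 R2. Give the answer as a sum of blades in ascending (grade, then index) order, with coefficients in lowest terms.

Distribute over the terms of R2 (each basis-blade product reordered to ascending indices, repeated generators contracted through their squares):
R1 (8/3*e2) = 88/3*e1 - 128/45*e2 + 56/3*e3 - 4/3*e4 + 208/45*e5 - 28/9*e123 - 196/9*e124 + 296/27*e125 + 14*e234 - 112/15*e235 - 44/15*e245
R1 (-9/2*e3) = -21/4*e1 + 63/2*e2 + 24/5*e3 + 189/8*e4 - 63/5*e5 - 99/2*e123 + 147/4*e134 - 37/2*e135 + 9/4*e234 - 39/5*e235 + 99/20*e345
R1 (2/3*e4) = -49/9*e1 - 1/3*e2 - 7/2*e3 - 32/45*e4 - 11/15*e5 + 22/3*e124 + 7/9*e134 + 74/27*e145 - 14/3*e234 + 52/45*e245 + 28/15*e345
R1 (-4/3*e5) = -148/27*e1 - 104/45*e2 - 56/15*e3 - 22/15*e4 + 64/45*e5 - 44/3*e125 - 14/9*e135 - 98/9*e145 + 28/3*e235 - 2/3*e245 - 7*e345
Summing the partial products and collecting blades:
Answer: 1421/108*e1 + 2341/90*e2 + 487/30*e3 + 7241/360*e4 - 328/45*e5 - 947/18*e123 - 130/9*e124 - 100/27*e125 + 1351/36*e134 - 361/18*e135 - 220/27*e145 + 139/12*e234 - 89/15*e235 - 22/9*e245 - 11/60*e345
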